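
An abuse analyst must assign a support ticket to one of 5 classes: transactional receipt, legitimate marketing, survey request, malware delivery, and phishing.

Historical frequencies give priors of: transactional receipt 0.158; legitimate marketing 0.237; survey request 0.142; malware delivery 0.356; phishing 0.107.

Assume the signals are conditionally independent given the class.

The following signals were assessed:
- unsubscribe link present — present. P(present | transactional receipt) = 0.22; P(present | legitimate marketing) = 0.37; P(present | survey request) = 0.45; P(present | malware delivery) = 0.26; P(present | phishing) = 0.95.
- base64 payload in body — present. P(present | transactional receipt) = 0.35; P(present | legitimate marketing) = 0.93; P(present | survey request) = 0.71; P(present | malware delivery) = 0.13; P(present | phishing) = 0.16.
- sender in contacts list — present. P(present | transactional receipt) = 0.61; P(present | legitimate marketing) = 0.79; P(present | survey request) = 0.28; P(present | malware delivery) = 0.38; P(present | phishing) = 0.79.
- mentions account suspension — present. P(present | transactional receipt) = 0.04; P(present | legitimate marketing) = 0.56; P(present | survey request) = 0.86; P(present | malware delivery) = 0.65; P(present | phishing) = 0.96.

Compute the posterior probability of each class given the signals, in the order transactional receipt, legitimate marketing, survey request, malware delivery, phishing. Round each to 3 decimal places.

0.005, 0.576, 0.174, 0.047, 0.197

By Bayes' rule with conditional independence, the unnormalized weight for each hypothesis is prior × ∏ likelihoods:
  transactional receipt: 0.158 × 0.22 × 0.35 × 0.61 × 0.04 = 0.00029685
  legitimate marketing: 0.237 × 0.37 × 0.93 × 0.79 × 0.56 = 0.036078
  survey request: 0.142 × 0.45 × 0.71 × 0.28 × 0.86 = 0.010925
  malware delivery: 0.356 × 0.26 × 0.13 × 0.38 × 0.65 = 0.0029721
  phishing: 0.107 × 0.95 × 0.16 × 0.79 × 0.96 = 0.012335
Normalizing constant Z = 0.00029685 + 0.036078 + 0.010925 + 0.0029721 + 0.012335 = 0.062607.
P(transactional receipt | evidence) = 0.00029685 / 0.062607 ≈ 0.005
P(legitimate marketing | evidence) = 0.036078 / 0.062607 ≈ 0.576
P(survey request | evidence) = 0.010925 / 0.062607 ≈ 0.174
P(malware delivery | evidence) = 0.0029721 / 0.062607 ≈ 0.047
P(phishing | evidence) = 0.012335 / 0.062607 ≈ 0.197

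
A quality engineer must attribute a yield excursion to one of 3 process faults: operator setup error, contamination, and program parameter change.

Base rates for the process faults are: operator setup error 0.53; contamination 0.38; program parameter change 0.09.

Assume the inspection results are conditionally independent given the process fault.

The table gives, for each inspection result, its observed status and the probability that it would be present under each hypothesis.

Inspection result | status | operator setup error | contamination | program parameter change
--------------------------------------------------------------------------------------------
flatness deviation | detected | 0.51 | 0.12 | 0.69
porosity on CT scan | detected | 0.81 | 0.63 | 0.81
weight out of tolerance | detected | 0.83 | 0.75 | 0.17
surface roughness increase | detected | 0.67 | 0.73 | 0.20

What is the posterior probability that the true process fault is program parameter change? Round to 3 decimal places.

0.012

By Bayes' rule with conditional independence, the unnormalized weight for each hypothesis is prior × ∏ likelihoods:
  operator setup error: 0.53 × 0.51 × 0.81 × 0.83 × 0.67 = 0.12175
  contamination: 0.38 × 0.12 × 0.63 × 0.75 × 0.73 = 0.015729
  program parameter change: 0.09 × 0.69 × 0.81 × 0.17 × 0.20 = 0.0017102
The unnormalized weights sum to 0.13919.
P(program parameter change | evidence) = 0.0017102 / 0.13919 ≈ 0.012.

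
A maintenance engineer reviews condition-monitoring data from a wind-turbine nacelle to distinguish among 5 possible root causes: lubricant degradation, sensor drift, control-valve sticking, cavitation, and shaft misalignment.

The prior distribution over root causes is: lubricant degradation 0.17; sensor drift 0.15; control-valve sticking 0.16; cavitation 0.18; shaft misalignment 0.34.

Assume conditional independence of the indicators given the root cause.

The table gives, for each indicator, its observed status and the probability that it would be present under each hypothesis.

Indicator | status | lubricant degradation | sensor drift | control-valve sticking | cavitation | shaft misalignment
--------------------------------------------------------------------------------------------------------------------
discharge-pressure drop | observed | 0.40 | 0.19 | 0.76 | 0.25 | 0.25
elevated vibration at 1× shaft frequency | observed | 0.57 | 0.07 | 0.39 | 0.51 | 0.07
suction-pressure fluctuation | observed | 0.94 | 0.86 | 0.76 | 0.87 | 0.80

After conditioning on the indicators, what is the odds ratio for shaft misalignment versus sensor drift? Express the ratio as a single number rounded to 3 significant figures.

2.77

Posterior odds equal prior odds times the likelihood ratio; only the two competing hypotheses matter.
  shaft misalignment: 0.34 × 0.25 × 0.07 × 0.80 = 0.00476
  sensor drift: 0.15 × 0.19 × 0.07 × 0.86 = 0.0017157
Posterior odds = 0.00476 / 0.0017157 ≈ 2.77.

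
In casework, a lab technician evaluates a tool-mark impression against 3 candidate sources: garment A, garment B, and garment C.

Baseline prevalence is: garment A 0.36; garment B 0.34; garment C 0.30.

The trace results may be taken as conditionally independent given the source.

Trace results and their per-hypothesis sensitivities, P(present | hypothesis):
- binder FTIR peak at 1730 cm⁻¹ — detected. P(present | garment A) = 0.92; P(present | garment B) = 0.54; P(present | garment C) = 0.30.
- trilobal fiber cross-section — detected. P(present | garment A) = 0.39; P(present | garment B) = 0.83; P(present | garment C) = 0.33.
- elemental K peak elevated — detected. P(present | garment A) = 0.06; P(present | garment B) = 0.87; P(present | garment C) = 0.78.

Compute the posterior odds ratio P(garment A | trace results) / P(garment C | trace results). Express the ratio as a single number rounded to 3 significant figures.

The normalizing constant cancels in an odds ratio, so compute prior × likelihood for the two hypotheses only:
  garment A: 0.36 × 0.92 × 0.39 × 0.06 = 0.0077501
  garment C: 0.30 × 0.30 × 0.33 × 0.78 = 0.023166
Posterior odds = 0.0077501 / 0.023166 ≈ 0.335.

0.335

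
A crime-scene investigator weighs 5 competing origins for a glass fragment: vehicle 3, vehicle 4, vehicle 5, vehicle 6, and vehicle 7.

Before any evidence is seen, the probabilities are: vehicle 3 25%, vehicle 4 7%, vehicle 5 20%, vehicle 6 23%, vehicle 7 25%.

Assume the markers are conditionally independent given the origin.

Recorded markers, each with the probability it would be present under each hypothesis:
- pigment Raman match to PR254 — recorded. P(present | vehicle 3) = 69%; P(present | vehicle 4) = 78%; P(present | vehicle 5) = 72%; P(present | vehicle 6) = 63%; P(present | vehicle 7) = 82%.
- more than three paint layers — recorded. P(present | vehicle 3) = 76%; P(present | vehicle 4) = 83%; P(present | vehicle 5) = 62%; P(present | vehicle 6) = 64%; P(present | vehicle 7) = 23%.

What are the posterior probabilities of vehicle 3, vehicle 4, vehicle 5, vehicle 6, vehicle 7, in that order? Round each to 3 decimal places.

For each hypothesis, the unnormalized posterior weight is prior × product of the marker likelihoods:
  vehicle 3: 0.25 × 0.69 × 0.76 = 0.1311
  vehicle 4: 0.07 × 0.78 × 0.83 = 0.045318
  vehicle 5: 0.20 × 0.72 × 0.62 = 0.08928
  vehicle 6: 0.23 × 0.63 × 0.64 = 0.092736
  vehicle 7: 0.25 × 0.82 × 0.23 = 0.04715
Normalizing constant Z = 0.1311 + 0.045318 + 0.08928 + 0.092736 + 0.04715 = 0.40558.
P(vehicle 3 | evidence) = 0.1311 / 0.40558 ≈ 0.323
P(vehicle 4 | evidence) = 0.045318 / 0.40558 ≈ 0.112
P(vehicle 5 | evidence) = 0.08928 / 0.40558 ≈ 0.220
P(vehicle 6 | evidence) = 0.092736 / 0.40558 ≈ 0.229
P(vehicle 7 | evidence) = 0.04715 / 0.40558 ≈ 0.116

0.323, 0.112, 0.220, 0.229, 0.116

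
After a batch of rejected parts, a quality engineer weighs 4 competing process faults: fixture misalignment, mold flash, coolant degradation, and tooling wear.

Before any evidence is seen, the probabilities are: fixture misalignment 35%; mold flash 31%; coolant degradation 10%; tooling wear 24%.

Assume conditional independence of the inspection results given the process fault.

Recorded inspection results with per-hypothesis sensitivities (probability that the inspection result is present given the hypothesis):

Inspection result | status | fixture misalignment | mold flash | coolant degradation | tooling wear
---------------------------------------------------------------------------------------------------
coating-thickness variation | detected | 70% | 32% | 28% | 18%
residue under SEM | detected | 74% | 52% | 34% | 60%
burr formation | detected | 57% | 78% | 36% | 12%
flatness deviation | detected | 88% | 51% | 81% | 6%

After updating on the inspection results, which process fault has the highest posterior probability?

fixture misalignment

For each hypothesis, the unnormalized posterior weight is prior × product of the inspection result likelihoods:
  fixture misalignment: 0.35 × 0.70 × 0.74 × 0.57 × 0.88 = 0.09094
  mold flash: 0.31 × 0.32 × 0.52 × 0.78 × 0.51 = 0.02052
  coolant degradation: 0.10 × 0.28 × 0.34 × 0.36 × 0.81 = 0.002776
  tooling wear: 0.24 × 0.18 × 0.60 × 0.12 × 0.06 = 0.00018662
Marginal likelihood of the evidence = 0.11442.
P(fixture misalignment | evidence) ≈ 0.09094 / 0.11442 ≈ 0.795
P(mold flash | evidence) ≈ 0.02052 / 0.11442 ≈ 0.179
P(coolant degradation | evidence) ≈ 0.002776 / 0.11442 ≈ 0.024
P(tooling wear | evidence) ≈ 0.00018662 / 0.11442 ≈ 0.002
The largest is 0.795, so fixture misalignment is most probable.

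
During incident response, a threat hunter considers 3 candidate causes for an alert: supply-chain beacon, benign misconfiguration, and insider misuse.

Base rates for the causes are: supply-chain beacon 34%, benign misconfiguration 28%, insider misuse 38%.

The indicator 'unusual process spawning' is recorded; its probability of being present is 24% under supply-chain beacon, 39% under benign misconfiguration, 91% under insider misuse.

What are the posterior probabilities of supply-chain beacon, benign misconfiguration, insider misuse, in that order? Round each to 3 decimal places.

Multiply each prior by the likelihood of the indicator:
  supply-chain beacon: 0.34 × 0.24 = 0.0816
  benign misconfiguration: 0.28 × 0.39 = 0.1092
  insider misuse: 0.38 × 0.91 = 0.3458
The unnormalized weights sum to 0.5366.
P(supply-chain beacon | evidence) = 0.0816 / 0.5366 ≈ 0.152
P(benign misconfiguration | evidence) = 0.1092 / 0.5366 ≈ 0.204
P(insider misuse | evidence) = 0.3458 / 0.5366 ≈ 0.644

0.152, 0.204, 0.644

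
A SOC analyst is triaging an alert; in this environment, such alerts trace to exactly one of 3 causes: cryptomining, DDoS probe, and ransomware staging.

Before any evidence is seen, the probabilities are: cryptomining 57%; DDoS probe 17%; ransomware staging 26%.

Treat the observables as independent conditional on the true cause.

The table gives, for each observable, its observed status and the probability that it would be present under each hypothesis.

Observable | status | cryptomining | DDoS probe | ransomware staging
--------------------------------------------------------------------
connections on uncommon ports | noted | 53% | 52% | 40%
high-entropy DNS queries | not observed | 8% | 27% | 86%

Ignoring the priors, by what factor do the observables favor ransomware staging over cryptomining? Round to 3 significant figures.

The Bayes factor is the ratio of the joint likelihoods of the observable pattern under the two hypotheses (using 1 − P(present | H) for each absent observable).
  ransomware staging: 0.40 × (1 − 0.86) = 0.056
  cryptomining: 0.53 × (1 − 0.08) = 0.4876
Bayes factor = 0.056 / 0.4876 ≈ 0.115

0.115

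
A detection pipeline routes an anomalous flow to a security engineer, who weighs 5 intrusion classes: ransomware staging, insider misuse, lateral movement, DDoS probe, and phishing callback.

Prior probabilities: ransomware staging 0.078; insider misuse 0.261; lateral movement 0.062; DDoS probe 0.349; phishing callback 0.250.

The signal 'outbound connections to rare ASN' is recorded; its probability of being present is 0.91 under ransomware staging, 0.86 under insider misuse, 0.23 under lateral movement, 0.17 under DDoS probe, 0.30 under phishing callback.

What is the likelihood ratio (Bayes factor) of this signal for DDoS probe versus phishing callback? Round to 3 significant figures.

The Bayes factor is the ratio of the two likelihoods.
  DDoS probe: 0.17
  phishing callback: 0.3
Bayes factor = 0.17 / 0.3 ≈ 0.567

0.567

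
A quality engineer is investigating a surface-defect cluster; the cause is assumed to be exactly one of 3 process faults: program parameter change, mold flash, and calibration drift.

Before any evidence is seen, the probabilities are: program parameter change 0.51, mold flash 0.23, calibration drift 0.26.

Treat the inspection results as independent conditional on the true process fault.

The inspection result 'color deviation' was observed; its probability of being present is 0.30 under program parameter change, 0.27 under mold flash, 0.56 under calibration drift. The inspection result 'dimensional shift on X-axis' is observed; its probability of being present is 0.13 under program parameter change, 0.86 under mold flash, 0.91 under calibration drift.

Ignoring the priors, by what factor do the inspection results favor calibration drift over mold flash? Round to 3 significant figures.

2.19

Joint likelihood of the inspection result pattern under each hypothesis:
  calibration drift: 0.56 × 0.91 = 0.5096
  mold flash: 0.27 × 0.86 = 0.2322
Bayes factor = 0.5096 / 0.2322 ≈ 2.19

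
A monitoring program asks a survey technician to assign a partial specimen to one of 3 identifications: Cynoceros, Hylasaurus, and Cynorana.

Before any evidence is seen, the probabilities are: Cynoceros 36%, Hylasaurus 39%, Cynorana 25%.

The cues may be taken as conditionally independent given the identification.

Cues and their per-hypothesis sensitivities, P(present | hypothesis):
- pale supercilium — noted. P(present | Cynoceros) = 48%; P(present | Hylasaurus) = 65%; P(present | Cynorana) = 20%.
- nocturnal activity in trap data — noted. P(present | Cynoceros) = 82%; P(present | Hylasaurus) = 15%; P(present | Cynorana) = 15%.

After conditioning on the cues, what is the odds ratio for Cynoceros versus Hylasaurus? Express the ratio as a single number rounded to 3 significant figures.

Unnormalized posterior weight (prior times the cue likelihoods) for each of the two hypotheses:
  Cynoceros: 0.36 × 0.48 × 0.82 = 0.1417
  Hylasaurus: 0.39 × 0.65 × 0.15 = 0.038025
Posterior odds = 0.1417 / 0.038025 ≈ 3.73.

3.73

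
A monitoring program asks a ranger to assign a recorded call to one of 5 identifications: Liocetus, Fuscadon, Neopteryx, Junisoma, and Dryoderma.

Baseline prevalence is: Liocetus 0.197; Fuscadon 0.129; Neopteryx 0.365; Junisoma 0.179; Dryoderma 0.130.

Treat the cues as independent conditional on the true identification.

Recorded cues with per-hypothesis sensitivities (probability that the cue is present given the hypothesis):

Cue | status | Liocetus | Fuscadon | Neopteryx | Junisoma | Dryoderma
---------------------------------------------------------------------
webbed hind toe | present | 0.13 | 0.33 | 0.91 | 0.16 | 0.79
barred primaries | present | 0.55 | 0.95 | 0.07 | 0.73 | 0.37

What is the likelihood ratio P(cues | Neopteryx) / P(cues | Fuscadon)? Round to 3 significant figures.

Joint likelihood of the cue pattern under each hypothesis:
  Neopteryx: 0.91 × 0.07 = 0.0637
  Fuscadon: 0.33 × 0.95 = 0.3135
Bayes factor = 0.0637 / 0.3135 ≈ 0.203

0.203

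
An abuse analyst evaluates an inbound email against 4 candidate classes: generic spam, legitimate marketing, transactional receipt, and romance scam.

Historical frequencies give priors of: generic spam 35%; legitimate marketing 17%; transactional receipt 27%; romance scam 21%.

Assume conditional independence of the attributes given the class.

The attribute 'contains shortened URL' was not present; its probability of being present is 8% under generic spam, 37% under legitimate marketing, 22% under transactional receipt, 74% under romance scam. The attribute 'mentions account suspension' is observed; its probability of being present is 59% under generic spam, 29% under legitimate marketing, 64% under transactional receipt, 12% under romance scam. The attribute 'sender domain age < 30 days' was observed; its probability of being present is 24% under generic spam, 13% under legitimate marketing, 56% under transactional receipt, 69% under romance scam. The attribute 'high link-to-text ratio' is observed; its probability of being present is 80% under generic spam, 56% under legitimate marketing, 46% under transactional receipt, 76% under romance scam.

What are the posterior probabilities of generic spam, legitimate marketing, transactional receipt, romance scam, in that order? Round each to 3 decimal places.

Multiply each prior by the joint likelihood of the attribute pattern (using 1 − P(present | H) for each absent attribute):
  generic spam: 0.35 × (1 − 0.08) × 0.59 × 0.24 × 0.80 = 0.036476
  legitimate marketing: 0.17 × (1 − 0.37) × 0.29 × 0.13 × 0.56 = 0.0022611
  transactional receipt: 0.27 × (1 − 0.22) × 0.64 × 0.56 × 0.46 = 0.03472
  romance scam: 0.21 × (1 − 0.74) × 0.12 × 0.69 × 0.76 = 0.0034359
Normalizing constant Z = 0.036476 + 0.0022611 + 0.03472 + 0.0034359 = 0.076893.
P(generic spam | evidence) = 0.036476 / 0.076893 ≈ 0.474
P(legitimate marketing | evidence) = 0.0022611 / 0.076893 ≈ 0.029
P(transactional receipt | evidence) = 0.03472 / 0.076893 ≈ 0.452
P(romance scam | evidence) = 0.0034359 / 0.076893 ≈ 0.045

0.474, 0.029, 0.452, 0.045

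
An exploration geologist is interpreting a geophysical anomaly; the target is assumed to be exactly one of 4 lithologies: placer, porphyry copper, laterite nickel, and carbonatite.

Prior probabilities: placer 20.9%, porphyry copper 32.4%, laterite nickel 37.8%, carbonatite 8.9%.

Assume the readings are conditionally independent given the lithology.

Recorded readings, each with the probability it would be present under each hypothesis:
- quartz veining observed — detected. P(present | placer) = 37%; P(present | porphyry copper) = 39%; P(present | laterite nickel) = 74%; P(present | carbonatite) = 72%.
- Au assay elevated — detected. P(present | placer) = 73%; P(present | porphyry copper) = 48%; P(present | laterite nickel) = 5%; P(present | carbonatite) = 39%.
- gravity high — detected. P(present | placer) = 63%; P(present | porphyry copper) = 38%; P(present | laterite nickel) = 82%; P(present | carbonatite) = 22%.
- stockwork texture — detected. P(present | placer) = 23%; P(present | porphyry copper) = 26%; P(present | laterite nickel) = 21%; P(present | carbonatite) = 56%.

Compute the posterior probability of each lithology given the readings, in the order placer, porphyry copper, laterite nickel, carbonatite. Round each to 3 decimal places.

0.416, 0.305, 0.123, 0.157

By Bayes' rule with conditional independence, the unnormalized weight for each hypothesis is prior × ∏ likelihoods:
  placer: 0.209 × 0.37 × 0.73 × 0.63 × 0.23 = 0.0081797
  porphyry copper: 0.324 × 0.39 × 0.48 × 0.38 × 0.26 = 0.0059925
  laterite nickel: 0.378 × 0.74 × 0.05 × 0.82 × 0.21 = 0.0024084
  carbonatite: 0.089 × 0.72 × 0.39 × 0.22 × 0.56 = 0.0030789
Marginal likelihood of the evidence = 0.01966.
P(placer | evidence) = 0.0081797 / 0.01966 ≈ 0.416
P(porphyry copper | evidence) = 0.0059925 / 0.01966 ≈ 0.305
P(laterite nickel | evidence) = 0.0024084 / 0.01966 ≈ 0.123
P(carbonatite | evidence) = 0.0030789 / 0.01966 ≈ 0.157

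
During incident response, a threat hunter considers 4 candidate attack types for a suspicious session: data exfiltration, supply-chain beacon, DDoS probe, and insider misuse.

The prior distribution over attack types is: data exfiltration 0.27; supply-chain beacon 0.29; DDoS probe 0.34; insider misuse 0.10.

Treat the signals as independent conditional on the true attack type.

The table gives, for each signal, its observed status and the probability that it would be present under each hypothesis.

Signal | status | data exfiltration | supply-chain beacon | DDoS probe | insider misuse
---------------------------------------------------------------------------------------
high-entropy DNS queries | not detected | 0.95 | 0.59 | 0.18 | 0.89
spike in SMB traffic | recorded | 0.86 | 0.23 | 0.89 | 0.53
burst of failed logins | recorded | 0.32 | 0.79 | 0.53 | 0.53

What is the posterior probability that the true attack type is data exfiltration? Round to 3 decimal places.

Multiply each prior by the joint likelihood of the signal pattern (using 1 − P(present | H) for each absent signal):
  data exfiltration: 0.27 × (1 − 0.95) × 0.86 × 0.32 = 0.0037152
  supply-chain beacon: 0.29 × (1 − 0.59) × 0.23 × 0.79 = 0.021604
  DDoS probe: 0.34 × (1 − 0.18) × 0.89 × 0.53 = 0.13151
  insider misuse: 0.10 × (1 − 0.89) × 0.53 × 0.53 = 0.0030899
Normalizing constant Z = 0.0037152 + 0.021604 + 0.13151 + 0.0030899 = 0.15992.
P(data exfiltration | evidence) = 0.0037152 / 0.15992 ≈ 0.023.

0.023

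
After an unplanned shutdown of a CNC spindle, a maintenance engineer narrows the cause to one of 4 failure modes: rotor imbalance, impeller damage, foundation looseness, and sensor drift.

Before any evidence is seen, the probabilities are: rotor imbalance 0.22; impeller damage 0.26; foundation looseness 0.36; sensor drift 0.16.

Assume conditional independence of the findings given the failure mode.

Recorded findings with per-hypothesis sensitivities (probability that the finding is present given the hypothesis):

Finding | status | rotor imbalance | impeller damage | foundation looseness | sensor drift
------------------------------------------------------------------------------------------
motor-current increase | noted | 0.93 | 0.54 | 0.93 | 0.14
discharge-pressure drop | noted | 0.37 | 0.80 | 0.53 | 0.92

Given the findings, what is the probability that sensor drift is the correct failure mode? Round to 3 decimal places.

For each hypothesis, the unnormalized posterior weight is prior × product of the finding likelihoods:
  rotor imbalance: 0.22 × 0.93 × 0.37 = 0.075702
  impeller damage: 0.26 × 0.54 × 0.80 = 0.11232
  foundation looseness: 0.36 × 0.93 × 0.53 = 0.17744
  sensor drift: 0.16 × 0.14 × 0.92 = 0.020608
Marginal likelihood of the evidence = 0.38607.
P(sensor drift | evidence) = 0.020608 / 0.38607 ≈ 0.053.

0.053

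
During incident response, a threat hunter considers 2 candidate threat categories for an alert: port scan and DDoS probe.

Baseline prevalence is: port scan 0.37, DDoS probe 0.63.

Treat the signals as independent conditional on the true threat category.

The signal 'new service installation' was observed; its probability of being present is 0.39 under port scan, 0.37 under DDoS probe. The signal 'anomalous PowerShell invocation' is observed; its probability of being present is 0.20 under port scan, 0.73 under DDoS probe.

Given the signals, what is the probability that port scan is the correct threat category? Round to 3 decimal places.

Multiply each prior by the joint likelihood of the signal pattern:
  port scan: 0.37 × 0.39 × 0.20 = 0.02886
  DDoS probe: 0.63 × 0.37 × 0.73 = 0.17016
The unnormalized weights sum to 0.19902.
P(port scan | evidence) = 0.02886 / 0.19902 ≈ 0.145.

0.145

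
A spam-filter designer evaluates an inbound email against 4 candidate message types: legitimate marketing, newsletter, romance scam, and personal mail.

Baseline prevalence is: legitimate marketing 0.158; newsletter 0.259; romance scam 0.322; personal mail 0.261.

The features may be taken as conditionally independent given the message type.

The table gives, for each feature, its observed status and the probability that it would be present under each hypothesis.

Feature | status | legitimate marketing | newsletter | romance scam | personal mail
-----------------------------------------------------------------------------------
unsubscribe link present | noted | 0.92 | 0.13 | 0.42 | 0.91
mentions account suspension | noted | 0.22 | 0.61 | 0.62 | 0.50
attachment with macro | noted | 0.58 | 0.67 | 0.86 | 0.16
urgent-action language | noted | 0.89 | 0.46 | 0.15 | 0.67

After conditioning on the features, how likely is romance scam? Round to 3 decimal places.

By Bayes' rule with conditional independence, the unnormalized weight for each hypothesis is prior × ∏ likelihoods:
  legitimate marketing: 0.158 × 0.92 × 0.22 × 0.58 × 0.89 = 0.016508
  newsletter: 0.259 × 0.13 × 0.61 × 0.67 × 0.46 = 0.00633
  romance scam: 0.322 × 0.42 × 0.62 × 0.86 × 0.15 = 0.010816
  personal mail: 0.261 × 0.91 × 0.50 × 0.16 × 0.67 = 0.012731
The unnormalized weights sum to 0.046385.
P(romance scam | evidence) = 0.010816 / 0.046385 ≈ 0.233.

0.233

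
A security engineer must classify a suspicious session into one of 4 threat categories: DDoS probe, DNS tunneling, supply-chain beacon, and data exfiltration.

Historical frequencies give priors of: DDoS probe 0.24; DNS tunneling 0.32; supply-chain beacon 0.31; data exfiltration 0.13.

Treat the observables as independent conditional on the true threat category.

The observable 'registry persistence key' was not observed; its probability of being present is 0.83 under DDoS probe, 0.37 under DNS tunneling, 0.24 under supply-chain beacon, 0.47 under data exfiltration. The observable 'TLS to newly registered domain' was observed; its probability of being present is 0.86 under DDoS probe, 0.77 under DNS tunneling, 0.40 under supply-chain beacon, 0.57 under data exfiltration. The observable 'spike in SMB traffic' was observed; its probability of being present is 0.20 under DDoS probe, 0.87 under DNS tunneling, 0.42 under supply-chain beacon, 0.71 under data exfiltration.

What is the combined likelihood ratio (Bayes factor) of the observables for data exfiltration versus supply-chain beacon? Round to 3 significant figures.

1.68

The Bayes factor is the ratio of the joint likelihoods of the observable pattern under the two hypotheses (using 1 − P(present | H) for each absent observable).
  data exfiltration: (1 − 0.47) × 0.57 × 0.71 = 0.21449
  supply-chain beacon: (1 − 0.24) × 0.40 × 0.42 = 0.12768
Bayes factor = 0.21449 / 0.12768 ≈ 1.68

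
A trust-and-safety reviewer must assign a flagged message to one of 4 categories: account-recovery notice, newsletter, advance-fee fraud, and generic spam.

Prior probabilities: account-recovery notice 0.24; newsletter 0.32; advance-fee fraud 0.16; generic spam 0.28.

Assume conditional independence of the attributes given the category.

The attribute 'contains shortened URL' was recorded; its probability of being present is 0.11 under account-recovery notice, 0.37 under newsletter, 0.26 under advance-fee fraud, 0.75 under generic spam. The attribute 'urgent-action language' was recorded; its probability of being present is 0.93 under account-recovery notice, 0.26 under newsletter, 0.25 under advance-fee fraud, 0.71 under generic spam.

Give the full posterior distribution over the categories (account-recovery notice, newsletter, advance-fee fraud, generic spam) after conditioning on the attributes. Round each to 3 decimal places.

0.114, 0.143, 0.048, 0.694

For each hypothesis, the unnormalized posterior weight is prior × product of the attribute likelihoods:
  account-recovery notice: 0.24 × 0.11 × 0.93 = 0.024552
  newsletter: 0.32 × 0.37 × 0.26 = 0.030784
  advance-fee fraud: 0.16 × 0.26 × 0.25 = 0.0104
  generic spam: 0.28 × 0.75 × 0.71 = 0.1491
Marginal likelihood of the evidence = 0.21484.
P(account-recovery notice | evidence) = 0.024552 / 0.21484 ≈ 0.114
P(newsletter | evidence) = 0.030784 / 0.21484 ≈ 0.143
P(advance-fee fraud | evidence) = 0.0104 / 0.21484 ≈ 0.048
P(generic spam | evidence) = 0.1491 / 0.21484 ≈ 0.694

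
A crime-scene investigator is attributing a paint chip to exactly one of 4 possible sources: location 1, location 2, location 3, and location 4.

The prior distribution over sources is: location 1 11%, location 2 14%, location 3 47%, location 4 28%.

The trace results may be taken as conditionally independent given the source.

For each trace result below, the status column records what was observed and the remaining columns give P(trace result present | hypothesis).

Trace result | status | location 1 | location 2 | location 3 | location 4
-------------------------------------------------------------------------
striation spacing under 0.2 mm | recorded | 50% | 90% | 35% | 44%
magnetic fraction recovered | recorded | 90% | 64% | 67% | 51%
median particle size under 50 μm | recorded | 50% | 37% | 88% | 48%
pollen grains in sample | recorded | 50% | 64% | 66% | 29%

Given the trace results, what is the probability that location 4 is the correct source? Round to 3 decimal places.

0.084

For each hypothesis, the unnormalized posterior weight is prior × product of the trace result likelihoods:
  location 1: 0.11 × 0.50 × 0.90 × 0.50 × 0.50 = 0.012375
  location 2: 0.14 × 0.90 × 0.64 × 0.37 × 0.64 = 0.019096
  location 3: 0.47 × 0.35 × 0.67 × 0.88 × 0.66 = 0.064013
  location 4: 0.28 × 0.44 × 0.51 × 0.48 × 0.29 = 0.0087462
Marginal likelihood of the evidence = 0.10423.
P(location 4 | evidence) = 0.0087462 / 0.10423 ≈ 0.084.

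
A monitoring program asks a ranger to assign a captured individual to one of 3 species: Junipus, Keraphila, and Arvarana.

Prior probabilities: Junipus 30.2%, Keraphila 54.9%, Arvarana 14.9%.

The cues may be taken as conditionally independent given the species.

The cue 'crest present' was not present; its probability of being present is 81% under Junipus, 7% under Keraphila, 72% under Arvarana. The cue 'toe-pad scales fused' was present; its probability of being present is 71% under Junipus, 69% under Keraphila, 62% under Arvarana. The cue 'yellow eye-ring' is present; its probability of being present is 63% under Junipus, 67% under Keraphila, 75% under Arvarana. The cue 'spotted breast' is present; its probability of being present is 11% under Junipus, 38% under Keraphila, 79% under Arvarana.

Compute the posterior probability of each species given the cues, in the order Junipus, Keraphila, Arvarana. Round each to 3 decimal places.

For each hypothesis, the unnormalized posterior weight is prior × product of the cue likelihoods (using 1 − P(present | H) for each absent cue):
  Junipus: 0.302 × (1 − 0.81) × 0.71 × 0.63 × 0.11 = 0.0028233
  Keraphila: 0.549 × (1 − 0.07) × 0.69 × 0.67 × 0.38 = 0.089694
  Arvarana: 0.149 × (1 − 0.72) × 0.62 × 0.75 × 0.79 = 0.015326
Normalizing constant Z = 0.0028233 + 0.089694 + 0.015326 = 0.10784.
P(Junipus | evidence) = 0.0028233 / 0.10784 ≈ 0.026
P(Keraphila | evidence) = 0.089694 / 0.10784 ≈ 0.832
P(Arvarana | evidence) = 0.015326 / 0.10784 ≈ 0.142

0.026, 0.832, 0.142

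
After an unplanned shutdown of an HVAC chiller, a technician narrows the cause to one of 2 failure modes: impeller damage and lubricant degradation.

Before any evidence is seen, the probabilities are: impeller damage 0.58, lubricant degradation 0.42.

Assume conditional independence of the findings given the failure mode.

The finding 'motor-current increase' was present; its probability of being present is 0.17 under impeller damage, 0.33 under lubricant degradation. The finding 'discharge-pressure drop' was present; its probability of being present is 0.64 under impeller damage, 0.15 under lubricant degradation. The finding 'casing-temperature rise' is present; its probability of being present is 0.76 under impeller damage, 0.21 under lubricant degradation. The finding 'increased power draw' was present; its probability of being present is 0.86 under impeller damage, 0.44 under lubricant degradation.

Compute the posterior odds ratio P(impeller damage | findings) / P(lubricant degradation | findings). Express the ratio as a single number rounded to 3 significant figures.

21.5

Unnormalized posterior weight (prior times the finding likelihoods) for each of the two hypotheses:
  impeller damage: 0.58 × 0.17 × 0.64 × 0.76 × 0.86 = 0.041245
  lubricant degradation: 0.42 × 0.33 × 0.15 × 0.21 × 0.44 = 0.001921
Posterior odds = 0.041245 / 0.001921 ≈ 21.5.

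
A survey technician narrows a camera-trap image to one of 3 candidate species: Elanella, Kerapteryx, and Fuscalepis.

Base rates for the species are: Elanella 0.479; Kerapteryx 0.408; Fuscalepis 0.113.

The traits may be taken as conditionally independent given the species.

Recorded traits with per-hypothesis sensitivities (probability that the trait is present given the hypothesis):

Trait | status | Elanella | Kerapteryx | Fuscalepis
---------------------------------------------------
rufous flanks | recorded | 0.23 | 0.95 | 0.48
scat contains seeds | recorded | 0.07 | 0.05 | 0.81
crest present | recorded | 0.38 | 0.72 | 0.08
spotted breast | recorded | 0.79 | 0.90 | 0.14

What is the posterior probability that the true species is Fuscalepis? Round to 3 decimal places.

0.032

Multiply each prior by the joint likelihood of the trait pattern:
  Elanella: 0.479 × 0.23 × 0.07 × 0.38 × 0.79 = 0.0023151
  Kerapteryx: 0.408 × 0.95 × 0.05 × 0.72 × 0.90 = 0.012558
  Fuscalepis: 0.113 × 0.48 × 0.81 × 0.08 × 0.14 = 0.00049207
Normalizing constant Z = 0.0023151 + 0.012558 + 0.00049207 = 0.015365.
P(Fuscalepis | evidence) = 0.00049207 / 0.015365 ≈ 0.032.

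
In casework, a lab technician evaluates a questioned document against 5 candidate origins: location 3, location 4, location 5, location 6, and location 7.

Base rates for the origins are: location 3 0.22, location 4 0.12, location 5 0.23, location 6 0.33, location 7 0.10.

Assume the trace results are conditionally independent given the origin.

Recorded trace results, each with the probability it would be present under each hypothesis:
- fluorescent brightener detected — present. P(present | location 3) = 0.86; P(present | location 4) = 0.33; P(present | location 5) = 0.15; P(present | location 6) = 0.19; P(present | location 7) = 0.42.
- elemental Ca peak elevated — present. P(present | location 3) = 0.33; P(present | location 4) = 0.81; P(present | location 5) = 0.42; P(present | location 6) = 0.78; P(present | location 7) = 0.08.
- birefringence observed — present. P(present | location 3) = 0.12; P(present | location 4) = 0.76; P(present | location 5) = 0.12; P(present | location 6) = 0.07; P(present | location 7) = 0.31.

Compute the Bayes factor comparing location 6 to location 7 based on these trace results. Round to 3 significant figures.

Take the product of per-trace result likelihoods under each hypothesis, then divide.
  location 6: 0.19 × 0.78 × 0.07 = 0.010374
  location 7: 0.42 × 0.08 × 0.31 = 0.010416
Bayes factor = 0.010374 / 0.010416 ≈ 0.996

0.996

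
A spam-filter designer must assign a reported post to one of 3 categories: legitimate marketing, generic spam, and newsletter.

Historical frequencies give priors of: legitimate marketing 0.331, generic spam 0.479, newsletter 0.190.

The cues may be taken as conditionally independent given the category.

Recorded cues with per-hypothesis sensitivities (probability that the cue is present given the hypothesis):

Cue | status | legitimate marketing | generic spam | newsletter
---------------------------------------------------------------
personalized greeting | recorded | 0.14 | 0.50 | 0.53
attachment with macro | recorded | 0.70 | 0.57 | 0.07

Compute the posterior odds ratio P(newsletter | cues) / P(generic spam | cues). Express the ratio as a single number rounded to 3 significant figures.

0.0516

Posterior odds equal prior odds times the likelihood ratio; only the two competing hypotheses matter.
  newsletter: 0.190 × 0.53 × 0.07 = 0.007049
  generic spam: 0.479 × 0.50 × 0.57 = 0.13651
Odds(newsletter : generic spam) = 0.007049 / 0.13651 ≈ 0.0516.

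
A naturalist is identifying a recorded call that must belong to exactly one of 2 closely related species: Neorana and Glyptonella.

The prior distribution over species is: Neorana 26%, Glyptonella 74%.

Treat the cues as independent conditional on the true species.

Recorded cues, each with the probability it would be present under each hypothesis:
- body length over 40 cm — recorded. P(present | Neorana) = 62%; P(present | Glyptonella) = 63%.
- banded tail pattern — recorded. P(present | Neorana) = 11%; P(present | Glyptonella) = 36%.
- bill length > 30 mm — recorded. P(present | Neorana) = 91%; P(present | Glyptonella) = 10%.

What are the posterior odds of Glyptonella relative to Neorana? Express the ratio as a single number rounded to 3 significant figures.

1.04

Posterior odds equal prior odds times the likelihood ratio; only the two competing hypotheses matter.
  Glyptonella: 0.74 × 0.63 × 0.36 × 0.10 = 0.016783
  Neorana: 0.26 × 0.62 × 0.11 × 0.91 = 0.016136
Posterior odds = 0.016783 / 0.016136 ≈ 1.04.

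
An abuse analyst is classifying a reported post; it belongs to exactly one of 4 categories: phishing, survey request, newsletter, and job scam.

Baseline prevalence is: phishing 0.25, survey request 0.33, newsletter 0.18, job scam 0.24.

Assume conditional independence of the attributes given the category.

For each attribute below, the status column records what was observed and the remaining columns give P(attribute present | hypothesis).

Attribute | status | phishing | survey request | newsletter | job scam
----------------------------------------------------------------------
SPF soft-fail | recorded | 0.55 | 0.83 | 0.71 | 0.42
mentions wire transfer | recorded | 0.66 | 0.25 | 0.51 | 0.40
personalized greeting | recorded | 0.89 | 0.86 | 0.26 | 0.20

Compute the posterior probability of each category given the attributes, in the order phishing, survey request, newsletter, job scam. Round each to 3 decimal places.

0.490, 0.358, 0.103, 0.049

For each hypothesis, the unnormalized posterior weight is prior × product of the attribute likelihoods:
  phishing: 0.25 × 0.55 × 0.66 × 0.89 = 0.080768
  survey request: 0.33 × 0.83 × 0.25 × 0.86 = 0.058888
  newsletter: 0.18 × 0.71 × 0.51 × 0.26 = 0.016946
  job scam: 0.24 × 0.42 × 0.40 × 0.20 = 0.008064
Normalizing constant Z = 0.080768 + 0.058888 + 0.016946 + 0.008064 = 0.16467.
P(phishing | evidence) = 0.080768 / 0.16467 ≈ 0.490
P(survey request | evidence) = 0.058888 / 0.16467 ≈ 0.358
P(newsletter | evidence) = 0.016946 / 0.16467 ≈ 0.103
P(job scam | evidence) = 0.008064 / 0.16467 ≈ 0.049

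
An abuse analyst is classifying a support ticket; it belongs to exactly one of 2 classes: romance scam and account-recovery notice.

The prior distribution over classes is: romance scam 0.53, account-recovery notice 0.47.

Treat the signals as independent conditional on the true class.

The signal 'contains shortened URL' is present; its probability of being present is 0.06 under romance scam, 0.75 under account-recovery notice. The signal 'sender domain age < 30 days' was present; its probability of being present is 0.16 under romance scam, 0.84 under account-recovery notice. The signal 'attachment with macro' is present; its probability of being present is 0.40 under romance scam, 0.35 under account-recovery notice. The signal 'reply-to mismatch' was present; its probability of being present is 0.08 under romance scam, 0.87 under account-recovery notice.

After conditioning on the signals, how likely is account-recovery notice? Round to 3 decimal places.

For each hypothesis, the unnormalized posterior weight is prior × product of the signal likelihoods:
  romance scam: 0.53 × 0.06 × 0.16 × 0.40 × 0.08 = 0.00016282
  account-recovery notice: 0.47 × 0.75 × 0.84 × 0.35 × 0.87 = 0.090162
The unnormalized weights sum to 0.090325.
P(account-recovery notice | evidence) = 0.090162 / 0.090325 ≈ 0.998.

0.998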